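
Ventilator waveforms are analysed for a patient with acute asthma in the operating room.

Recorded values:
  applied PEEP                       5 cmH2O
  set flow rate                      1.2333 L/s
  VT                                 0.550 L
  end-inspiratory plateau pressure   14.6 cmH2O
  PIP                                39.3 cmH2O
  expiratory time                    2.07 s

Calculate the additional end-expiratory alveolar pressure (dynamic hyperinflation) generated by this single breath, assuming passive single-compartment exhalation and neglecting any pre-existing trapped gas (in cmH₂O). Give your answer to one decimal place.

1.6

R = (PIP − Pplat)/V̇ = (39.3 − 14.6) / 1.2333 = 24.7/1.2333 = 20.028 cmH2O·s/L.
C = Vt/(Pplat − PEEP) = 550.0 / (14.6 − 5) = 550.0/9.6 = 57.292 mL/cmH2O.
τ = R × C = 20.028 × 0.05729 L/cmH2O = 1.147 s.
Fraction remaining = e^(−Te/τ) = e^(−2.07/1.147) = 0.1645; trapped volume = 550.0 × 0.1645 = 90.475 mL.
Additional alveolar pressure from trapping ≈ V_trapped / C = 90.475 / 57.292 = 1.579 cmH2O.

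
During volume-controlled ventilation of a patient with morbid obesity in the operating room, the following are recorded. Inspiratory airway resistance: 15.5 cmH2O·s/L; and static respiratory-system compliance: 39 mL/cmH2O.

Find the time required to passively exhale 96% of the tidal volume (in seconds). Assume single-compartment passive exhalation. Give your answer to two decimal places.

τ = R × C = 15.5 × 39 mL/cmH2O = 15.5 × 0.039 L/cmH2O = 0.6045 s.
Exhaled fraction f = 1 − e^(−t/τ) → t = −τ·ln(1 − f) = −0.6045·ln(0.04) = 1.946 s.

1.95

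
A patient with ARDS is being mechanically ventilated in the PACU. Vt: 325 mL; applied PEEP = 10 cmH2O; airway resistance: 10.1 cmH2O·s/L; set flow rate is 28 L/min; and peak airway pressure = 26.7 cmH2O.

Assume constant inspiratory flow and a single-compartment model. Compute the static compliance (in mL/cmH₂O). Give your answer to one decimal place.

27.1

Flow: 28 L/min ÷ 60 = 0.4667 L/s.
Equation of motion (constant flow): PIP = Vt/C + R·V̇ + PEEP.
Vt/C = PIP − R·V̇ − PEEP = 26.7 − 10.1×0.4667 − 10 = 26.7 − 4.714 − 10 = 11.986 cmH2O.
C = Vt / 11.986 = 325 / 11.986 = 27.115 mL/cmH2O.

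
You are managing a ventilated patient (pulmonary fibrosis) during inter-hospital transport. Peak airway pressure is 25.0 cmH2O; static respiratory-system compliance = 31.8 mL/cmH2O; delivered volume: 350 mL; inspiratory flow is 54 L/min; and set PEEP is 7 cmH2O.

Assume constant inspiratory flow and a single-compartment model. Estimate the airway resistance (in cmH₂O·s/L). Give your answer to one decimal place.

Flow: 54 L/min ÷ 60 = 0.9 L/s.
Equation of motion (constant flow): PIP = Vt/C + R·V̇ + PEEP.
R·V̇ = PIP − Vt/C − PEEP = 25.0 − 350/31.8 − 7 = 25.0 − 11.006 − 7 = 6.994 cmH2O.
R = 6.994 / 0.9 = 7.771 cmH2O·s/L.

7.8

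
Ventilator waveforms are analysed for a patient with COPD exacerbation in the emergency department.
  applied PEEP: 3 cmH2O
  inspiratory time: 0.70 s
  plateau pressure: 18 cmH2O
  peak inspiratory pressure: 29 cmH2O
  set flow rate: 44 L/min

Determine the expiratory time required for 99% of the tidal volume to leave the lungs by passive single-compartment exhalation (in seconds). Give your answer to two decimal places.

Flow: 44 L/min ÷ 60 = 0.7333 L/s.
Vt = flow × Ti = 0.7333 L/s × 0.70 s × 1000 mL/L = 513.31 mL.
R = (PIP − Pplat)/V̇ = (29 − 18) / 0.7333 = 11.0/0.7333 = 15.001 cmH2O·s/L.
C = Vt/(Pplat − PEEP) = 513.31 / (18 − 3) = 513.31/15.0 = 34.221 mL/cmH2O.
τ = R × C = 15.001 × 0.03422 L/cmH2O = 0.5133 s.
t = −τ·ln(1 − 0.99) = −0.5133·ln(0.01) = 2.364 s.

2.36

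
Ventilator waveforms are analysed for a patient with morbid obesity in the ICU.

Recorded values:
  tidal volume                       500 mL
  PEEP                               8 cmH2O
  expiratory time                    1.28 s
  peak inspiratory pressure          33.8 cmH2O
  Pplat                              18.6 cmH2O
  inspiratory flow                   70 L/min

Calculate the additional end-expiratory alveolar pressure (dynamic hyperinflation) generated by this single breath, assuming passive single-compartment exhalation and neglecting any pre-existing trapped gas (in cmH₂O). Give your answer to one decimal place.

1.3

Flow: 70 L/min ÷ 60 = 1.1667 L/s.
R = (PIP − Pplat)/V̇ = (33.8 − 18.6) / 1.1667 = 15.2/1.1667 = 13.028 cmH2O·s/L.
C = Vt/(Pplat − PEEP) = 500.0 / (18.6 − 8) = 500.0/10.6 = 47.17 mL/cmH2O.
τ = R × C = 13.028 × 0.04717 L/cmH2O = 0.6145 s.
Fraction remaining = e^(−Te/τ) = e^(−1.28/0.6145) = 0.1246; trapped volume = 500.0 × 0.1246 = 62.3 mL.
Additional alveolar pressure from trapping ≈ V_trapped / C = 62.3 / 47.17 = 1.321 cmH2O.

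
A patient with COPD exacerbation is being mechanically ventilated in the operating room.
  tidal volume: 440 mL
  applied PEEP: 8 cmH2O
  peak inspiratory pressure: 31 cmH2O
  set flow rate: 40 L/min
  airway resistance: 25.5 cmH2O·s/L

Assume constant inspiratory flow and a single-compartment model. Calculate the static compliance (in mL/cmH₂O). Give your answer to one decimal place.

73.3

Flow: 40 L/min ÷ 60 = 0.6667 L/s.
Equation of motion (constant flow): PIP = Vt/C + R·V̇ + PEEP.
Vt/C = PIP − R·V̇ − PEEP = 31 − 25.5×0.6667 − 8 = 31 − 17.001 − 8 = 5.999 cmH2O.
C = Vt / 5.999 = 440 / 5.999 = 73.346 mL/cmH2O.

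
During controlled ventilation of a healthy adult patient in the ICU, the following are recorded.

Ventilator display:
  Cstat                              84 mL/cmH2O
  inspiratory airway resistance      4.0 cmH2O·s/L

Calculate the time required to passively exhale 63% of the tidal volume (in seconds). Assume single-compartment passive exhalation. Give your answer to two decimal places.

τ = R × C = 4.0 × 84 mL/cmH2O = 4.0 × 0.084 L/cmH2O = 0.336 s.
Exhaled fraction f = 1 − e^(−t/τ) → t = −τ·ln(1 − f) = −0.336·ln(0.37) = 0.3341 s.

0.33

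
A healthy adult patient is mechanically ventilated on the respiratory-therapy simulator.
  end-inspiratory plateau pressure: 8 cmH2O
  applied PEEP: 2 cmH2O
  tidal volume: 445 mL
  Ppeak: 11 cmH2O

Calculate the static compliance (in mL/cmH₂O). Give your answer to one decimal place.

74.2

Cstat = Vt / (Pplat − PEEP) = 445 / (8 − 2) = 445 / 6.0 = 74.167 mL/cmH2O.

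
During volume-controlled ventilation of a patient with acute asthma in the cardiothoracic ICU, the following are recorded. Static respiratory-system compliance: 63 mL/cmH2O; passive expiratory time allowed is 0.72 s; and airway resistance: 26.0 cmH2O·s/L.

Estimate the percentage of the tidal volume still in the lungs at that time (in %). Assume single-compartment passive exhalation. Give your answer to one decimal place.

τ = R × C = 26.0 × 63 mL/cmH2O = 26.0 × 0.063 L/cmH2O = 1.638 s.
Passive exhalation: V(t)/V₀ = e^(−t/τ) = e^(−0.72/1.638) = 0.6443.
Fraction remaining = 0.6443 → 64.43%.

64.4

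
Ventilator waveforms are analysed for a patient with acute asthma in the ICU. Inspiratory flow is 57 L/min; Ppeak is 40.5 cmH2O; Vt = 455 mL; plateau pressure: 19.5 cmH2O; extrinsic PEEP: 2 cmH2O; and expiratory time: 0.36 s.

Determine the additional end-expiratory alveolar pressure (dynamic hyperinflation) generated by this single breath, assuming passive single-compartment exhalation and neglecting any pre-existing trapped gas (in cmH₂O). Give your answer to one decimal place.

Flow: 57 L/min ÷ 60 = 0.95 L/s.
R = (PIP − Pplat)/V̇ = (40.5 − 19.5) / 0.95 = 21.0/0.95 = 22.105 cmH2O·s/L.
C = Vt/(Pplat − PEEP) = 455.0 / (19.5 − 2) = 455.0/17.5 = 26.0 mL/cmH2O.
τ = R × C = 22.105 × 0.026 L/cmH2O = 0.5747 s.
Fraction remaining = e^(−Te/τ) = e^(−0.36/0.5747) = 0.5345; trapped volume = 455.0 × 0.5345 = 243.2 mL.
Additional alveolar pressure from trapping ≈ V_trapped / C = 243.2 / 26.0 = 9.354 cmH2O.

9.4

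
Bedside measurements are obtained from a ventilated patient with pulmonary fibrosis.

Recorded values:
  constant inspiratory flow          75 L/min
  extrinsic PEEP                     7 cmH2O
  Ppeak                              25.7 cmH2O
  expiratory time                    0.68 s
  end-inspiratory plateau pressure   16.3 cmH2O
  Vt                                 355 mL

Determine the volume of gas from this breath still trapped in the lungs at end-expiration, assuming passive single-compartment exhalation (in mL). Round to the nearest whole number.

33

Flow: 75 L/min ÷ 60 = 1.25 L/s.
R = (PIP − Pplat)/V̇ = (25.7 − 16.3) / 1.25 = 9.4/1.25 = 7.52 cmH2O·s/L.
C = Vt/(Pplat − PEEP) = 355.0 / (16.3 − 7) = 355.0/9.3 = 38.172 mL/cmH2O.
τ = R × C = 7.52 × 0.03817 L/cmH2O = 0.287 s.
Fraction remaining = e^(−Te/τ) = e^(−0.68/0.287) = 0.09354.
Trapped volume = 355.0 × 0.09354 = 33.207 mL.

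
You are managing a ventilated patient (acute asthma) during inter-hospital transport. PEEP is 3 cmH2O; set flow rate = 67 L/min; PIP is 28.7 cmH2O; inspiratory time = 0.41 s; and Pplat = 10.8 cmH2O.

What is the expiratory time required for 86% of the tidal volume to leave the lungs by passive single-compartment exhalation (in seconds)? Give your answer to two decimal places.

1.85

Flow: 67 L/min ÷ 60 = 1.1167 L/s.
Vt = flow × Ti = 1.1167 L/s × 0.41 s × 1000 mL/L = 457.85 mL.
R = (PIP − Pplat)/V̇ = (28.7 − 10.8) / 1.1167 = 17.9/1.1167 = 16.029 cmH2O·s/L.
C = Vt/(Pplat − PEEP) = 457.85 / (10.8 − 3) = 457.85/7.8 = 58.699 mL/cmH2O.
τ = R × C = 16.029 × 0.0587 L/cmH2O = 0.9409 s.
t = −τ·ln(1 − 0.86) = −0.9409·ln(0.14) = 1.85 s.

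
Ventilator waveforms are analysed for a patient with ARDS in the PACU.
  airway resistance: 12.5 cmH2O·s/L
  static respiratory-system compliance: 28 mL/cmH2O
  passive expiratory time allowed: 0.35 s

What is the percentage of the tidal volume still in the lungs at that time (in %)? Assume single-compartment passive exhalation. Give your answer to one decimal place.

τ = R × C = 12.5 × 28 mL/cmH2O = 12.5 × 0.028 L/cmH2O = 0.35 s.
Passive exhalation: V(t)/V₀ = e^(−t/τ) = e^(−0.35/0.35) = 0.3679.
Fraction remaining = 0.3679 → 36.79%.

36.8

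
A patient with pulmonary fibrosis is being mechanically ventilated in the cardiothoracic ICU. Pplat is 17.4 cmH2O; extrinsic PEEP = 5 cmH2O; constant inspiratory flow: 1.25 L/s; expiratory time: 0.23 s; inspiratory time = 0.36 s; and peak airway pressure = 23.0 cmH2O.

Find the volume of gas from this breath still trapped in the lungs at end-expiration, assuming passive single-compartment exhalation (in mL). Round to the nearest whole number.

109

Vt = flow × Ti = 1.25 L/s × 0.36 s × 1000 mL/L = 450.0 mL.
R = (PIP − Pplat)/V̇ = (23.0 − 17.4) / 1.25 = 5.6/1.25 = 4.48 cmH2O·s/L.
C = Vt/(Pplat − PEEP) = 450.0 / (17.4 − 5) = 450.0/12.4 = 36.29 mL/cmH2O.
τ = R × C = 4.48 × 0.03629 L/cmH2O = 0.1626 s.
Fraction remaining = e^(−Te/τ) = e^(−0.23/0.1626) = 0.243.
Trapped volume = 450.0 × 0.243 = 109.35 mL.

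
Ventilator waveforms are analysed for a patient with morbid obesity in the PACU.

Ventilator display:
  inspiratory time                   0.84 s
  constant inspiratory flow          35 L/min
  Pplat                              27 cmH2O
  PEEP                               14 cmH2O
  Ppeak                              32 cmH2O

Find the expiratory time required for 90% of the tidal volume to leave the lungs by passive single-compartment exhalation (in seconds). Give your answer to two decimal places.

0.74

Flow: 35 L/min ÷ 60 = 0.5833 L/s.
Vt = flow × Ti = 0.5833 L/s × 0.84 s × 1000 mL/L = 489.97 mL.
R = (PIP − Pplat)/V̇ = (32 − 27) / 0.5833 = 5.0/0.5833 = 8.572 cmH2O·s/L.
C = Vt/(Pplat − PEEP) = 489.97 / (27 − 14) = 489.97/13.0 = 37.69 mL/cmH2O.
τ = R × C = 8.572 × 0.03769 L/cmH2O = 0.3231 s.
t = −τ·ln(1 − 0.90) = −0.3231·ln(0.1) = 0.744 s.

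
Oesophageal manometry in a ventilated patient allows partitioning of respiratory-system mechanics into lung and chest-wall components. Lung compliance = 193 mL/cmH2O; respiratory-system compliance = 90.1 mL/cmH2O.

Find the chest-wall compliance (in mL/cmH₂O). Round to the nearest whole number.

169

1/Ccw = 1/Crs − 1/CL.
1/Ccw = 1/90.1 − 1/193 = 0.005917.
Ccw = 169.0 mL/cmH2O.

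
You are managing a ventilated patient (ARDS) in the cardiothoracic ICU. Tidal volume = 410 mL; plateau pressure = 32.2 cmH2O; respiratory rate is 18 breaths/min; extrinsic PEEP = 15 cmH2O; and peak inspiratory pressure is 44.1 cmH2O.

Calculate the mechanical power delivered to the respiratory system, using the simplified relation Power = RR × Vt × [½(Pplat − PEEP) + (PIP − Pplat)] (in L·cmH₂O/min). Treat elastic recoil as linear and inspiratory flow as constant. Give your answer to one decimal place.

151.3

Per-breath work = Vt × [½(Pplat−PEEP) + (PIP−Pplat)] = 0.410 × [0.5×17.2 + 11.9] = 0.410 × 20.5 = 8.405 L·cmH2O.
Power = 18 × 8.405 = 151.29 L·cmH2O/min.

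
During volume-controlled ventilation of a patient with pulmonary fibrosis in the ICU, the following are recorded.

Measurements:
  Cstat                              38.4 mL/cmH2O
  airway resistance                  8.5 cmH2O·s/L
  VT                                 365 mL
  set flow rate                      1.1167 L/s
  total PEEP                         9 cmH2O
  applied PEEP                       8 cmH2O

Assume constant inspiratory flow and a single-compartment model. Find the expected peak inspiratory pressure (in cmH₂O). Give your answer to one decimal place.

Total PEEP = 9 cmH2O (set 8 + intrinsic 1); this is the baseline alveolar pressure.
Equation of motion (constant flow): PIP = Vt/C + R·V̇ + PEEP.
PIP = 365/38.4 + 8.5×1.1167 + 9 = 9.505 + 9.492 + 9 = 27.997 cmH2O.

28.0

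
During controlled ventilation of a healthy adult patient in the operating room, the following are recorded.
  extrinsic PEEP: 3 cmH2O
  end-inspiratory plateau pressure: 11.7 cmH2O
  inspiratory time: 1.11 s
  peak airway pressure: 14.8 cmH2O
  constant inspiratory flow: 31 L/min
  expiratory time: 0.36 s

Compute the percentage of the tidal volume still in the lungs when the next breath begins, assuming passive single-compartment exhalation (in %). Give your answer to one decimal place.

Flow: 31 L/min ÷ 60 = 0.5167 L/s.
Vt = flow × Ti = 0.5167 L/s × 1.11 s × 1000 mL/L = 573.54 mL.
R = (PIP − Pplat)/V̇ = (14.8 − 11.7) / 0.5167 = 3.1/0.5167 = 6.0 cmH2O·s/L.
C = Vt/(Pplat − PEEP) = 573.54 / (11.7 − 3) = 573.54/8.7 = 65.924 mL/cmH2O.
τ = R × C = 6.0 × 0.06592 L/cmH2O = 0.3955 s.
Fraction remaining at end-expiration = e^(−Te/τ) = e^(−0.36/0.3955) = 0.4024 → 40.24%.

40.2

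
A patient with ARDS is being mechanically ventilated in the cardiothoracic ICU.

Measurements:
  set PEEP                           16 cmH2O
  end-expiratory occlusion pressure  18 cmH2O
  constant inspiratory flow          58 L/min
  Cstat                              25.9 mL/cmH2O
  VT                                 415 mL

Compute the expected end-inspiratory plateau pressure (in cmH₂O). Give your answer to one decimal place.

End-expiratory occlusion gives total PEEP = 18 cmH2O (intrinsic PEEP = 18 − 16 = 2). Use total PEEP for the elastic gradient.
Pplat = PEEPtotal + Vt / Cstat = 18 + 415 / 25.9 = 18 + 16.023 = 34.023 cmH2O.

34.0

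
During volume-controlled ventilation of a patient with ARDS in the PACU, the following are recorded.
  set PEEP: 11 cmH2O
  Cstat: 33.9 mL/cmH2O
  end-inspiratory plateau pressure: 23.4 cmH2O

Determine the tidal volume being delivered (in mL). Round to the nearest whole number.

Vt = Cstat × (Pplat − PEEP) = 33.9 × (23.4 − 11) = 33.9 × 12.4 = 420.36 mL.

420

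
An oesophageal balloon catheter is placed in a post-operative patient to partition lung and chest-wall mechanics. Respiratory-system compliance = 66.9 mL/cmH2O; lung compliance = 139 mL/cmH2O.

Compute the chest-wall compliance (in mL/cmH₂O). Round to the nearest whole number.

1/Ccw = 1/Crs − 1/CL.
1/Ccw = 1/66.9 − 1/139 = 0.007753.
Ccw = 128.98 mL/cmH2O.

129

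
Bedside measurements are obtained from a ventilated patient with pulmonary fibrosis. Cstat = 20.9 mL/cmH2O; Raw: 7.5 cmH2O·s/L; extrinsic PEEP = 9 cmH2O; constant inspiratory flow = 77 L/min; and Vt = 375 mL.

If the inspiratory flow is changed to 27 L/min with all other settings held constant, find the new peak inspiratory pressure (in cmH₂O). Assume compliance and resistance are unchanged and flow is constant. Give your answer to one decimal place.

Flow: 77 L/min ÷ 60 = 1.2833 L/s.
New flow: 27 L/min ÷ 60 = 0.45 L/s.
PIP = Vt/C + R·V̇ + PEEP (constant-flow equation of motion).
Only the resistive term changes: ΔPIP = R × ΔV̇ = 7.5 × (0.45 − 1.2833) = 7.5 × -0.8333 = -6.25 cmH2O.
Original PIP = 375/20.9 + 7.5×1.2833 + 9 = 36.567 cmH2O; new PIP = 36.567 + (-6.25) = 30.317 cmH2O.

30.3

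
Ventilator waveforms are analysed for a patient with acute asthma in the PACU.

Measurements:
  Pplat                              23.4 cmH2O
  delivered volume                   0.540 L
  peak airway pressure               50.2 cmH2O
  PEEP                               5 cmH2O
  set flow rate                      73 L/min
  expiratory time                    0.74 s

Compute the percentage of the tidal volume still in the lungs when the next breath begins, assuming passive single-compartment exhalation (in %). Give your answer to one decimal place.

Flow: 73 L/min ÷ 60 = 1.2167 L/s.
R = (PIP − Pplat)/V̇ = (50.2 − 23.4) / 1.2167 = 26.8/1.2167 = 22.027 cmH2O·s/L.
C = Vt/(Pplat − PEEP) = 540.0 / (23.4 − 5) = 540.0/18.4 = 29.348 mL/cmH2O.
τ = R × C = 22.027 × 0.02935 L/cmH2O = 0.6465 s.
Fraction remaining at end-expiration = e^(−Te/τ) = e^(−0.74/0.6465) = 0.3183 → 31.83%.

31.8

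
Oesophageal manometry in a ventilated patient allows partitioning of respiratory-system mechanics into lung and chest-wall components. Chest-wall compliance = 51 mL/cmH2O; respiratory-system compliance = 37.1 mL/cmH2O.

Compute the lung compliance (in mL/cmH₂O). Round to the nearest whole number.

1/CL = 1/Crs − 1/Ccw.
1/CL = 1/37.1 − 1/51 = 0.007346.
CL = 136.13 mL/cmH2O.

136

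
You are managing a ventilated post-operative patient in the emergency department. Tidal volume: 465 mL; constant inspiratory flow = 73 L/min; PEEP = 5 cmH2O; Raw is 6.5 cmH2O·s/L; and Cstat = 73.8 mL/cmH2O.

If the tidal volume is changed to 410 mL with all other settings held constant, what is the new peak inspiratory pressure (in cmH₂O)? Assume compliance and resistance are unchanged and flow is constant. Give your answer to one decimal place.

18.5

Flow: 73 L/min ÷ 60 = 1.2167 L/s.
PIP = Vt/C + R·V̇ + PEEP (constant-flow equation of motion).
Only the elastic term changes: ΔPIP = ΔVt / C = (410 − 465) / 73.8 = -0.7453 cmH2O.
Original PIP = 465/73.8 + 6.5×1.2167 + 5 = 19.209 cmH2O; new PIP = 19.209 + (-0.7453) = 18.464 cmH2O.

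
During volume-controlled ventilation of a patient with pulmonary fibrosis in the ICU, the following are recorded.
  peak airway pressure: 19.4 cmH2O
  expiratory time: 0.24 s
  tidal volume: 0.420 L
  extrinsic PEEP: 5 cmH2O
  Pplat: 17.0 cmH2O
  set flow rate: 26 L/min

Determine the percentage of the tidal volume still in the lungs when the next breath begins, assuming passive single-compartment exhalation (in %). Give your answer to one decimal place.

29.0

Flow: 26 L/min ÷ 60 = 0.4333 L/s.
R = (PIP − Pplat)/V̇ = (19.4 − 17.0) / 0.4333 = 2.4/0.4333 = 5.539 cmH2O·s/L.
C = Vt/(Pplat − PEEP) = 420.0 / (17.0 − 5) = 420.0/12.0 = 35.0 mL/cmH2O.
τ = R × C = 5.539 × 0.035 L/cmH2O = 0.1939 s.
Fraction remaining at end-expiration = e^(−Te/τ) = e^(−0.24/0.1939) = 0.29 → 29.0%.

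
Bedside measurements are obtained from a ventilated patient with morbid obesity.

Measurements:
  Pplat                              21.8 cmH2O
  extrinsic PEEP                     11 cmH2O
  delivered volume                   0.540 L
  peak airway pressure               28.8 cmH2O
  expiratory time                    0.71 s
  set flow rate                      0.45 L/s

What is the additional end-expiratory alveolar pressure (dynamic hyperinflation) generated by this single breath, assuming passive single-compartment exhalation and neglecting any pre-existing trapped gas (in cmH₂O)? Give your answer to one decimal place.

R = (PIP − Pplat)/V̇ = (28.8 − 21.8) / 0.45 = 7.0/0.45 = 15.556 cmH2O·s/L.
C = Vt/(Pplat − PEEP) = 540.0 / (21.8 − 11) = 540.0/10.8 = 50.0 mL/cmH2O.
τ = R × C = 15.556 × 0.05 L/cmH2O = 0.7778 s.
Fraction remaining = e^(−Te/τ) = e^(−0.71/0.7778) = 0.4014; trapped volume = 540.0 × 0.4014 = 216.76 mL.
Additional alveolar pressure from trapping ≈ V_trapped / C = 216.76 / 50.0 = 4.335 cmH2O.

4.3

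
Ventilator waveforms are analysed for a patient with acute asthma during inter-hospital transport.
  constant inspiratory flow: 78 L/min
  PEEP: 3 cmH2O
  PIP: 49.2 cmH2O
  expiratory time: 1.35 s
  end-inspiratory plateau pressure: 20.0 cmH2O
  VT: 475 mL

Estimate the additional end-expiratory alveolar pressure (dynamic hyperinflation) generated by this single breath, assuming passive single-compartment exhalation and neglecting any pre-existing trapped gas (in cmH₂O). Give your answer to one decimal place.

2.0

Flow: 78 L/min ÷ 60 = 1.3 L/s.
R = (PIP − Pplat)/V̇ = (49.2 − 20.0) / 1.3 = 29.2/1.3 = 22.462 cmH2O·s/L.
C = Vt/(Pplat − PEEP) = 475.0 / (20.0 − 3) = 475.0/17.0 = 27.941 mL/cmH2O.
τ = R × C = 22.462 × 0.02794 L/cmH2O = 0.6276 s.
Fraction remaining = e^(−Te/τ) = e^(−1.35/0.6276) = 0.1164; trapped volume = 475.0 × 0.1164 = 55.29 mL.
Additional alveolar pressure from trapping ≈ V_trapped / C = 55.29 / 27.941 = 1.979 cmH2O.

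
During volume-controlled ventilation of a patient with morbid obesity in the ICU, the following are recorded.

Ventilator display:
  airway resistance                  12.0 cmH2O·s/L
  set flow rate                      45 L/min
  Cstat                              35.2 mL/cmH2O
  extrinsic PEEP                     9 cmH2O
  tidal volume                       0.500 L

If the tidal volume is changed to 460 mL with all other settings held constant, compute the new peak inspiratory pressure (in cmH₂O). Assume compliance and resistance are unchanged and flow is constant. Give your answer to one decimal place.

Flow: 45 L/min ÷ 60 = 0.75 L/s.
PIP = Vt/C + R·V̇ + PEEP (constant-flow equation of motion).
Only the elastic term changes: ΔPIP = ΔVt / C = (460 − 500) / 35.2 = -1.136 cmH2O.
Original PIP = 500/35.2 + 12.0×0.75 + 9 = 32.205 cmH2O; new PIP = 32.205 + (-1.136) = 31.069 cmH2O.

31.1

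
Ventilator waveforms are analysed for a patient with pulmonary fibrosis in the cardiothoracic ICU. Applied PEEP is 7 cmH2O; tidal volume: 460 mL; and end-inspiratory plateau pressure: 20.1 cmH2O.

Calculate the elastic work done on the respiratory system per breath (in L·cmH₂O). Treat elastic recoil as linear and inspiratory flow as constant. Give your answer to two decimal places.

Elastic work ≈ ½ × (Pplat − PEEP) × Vt = 0.5 × (20.1 − 7) × 0.460 L = 0.5 × 13.1 × 0.460 = 3.013 L·cmH2O.

3.01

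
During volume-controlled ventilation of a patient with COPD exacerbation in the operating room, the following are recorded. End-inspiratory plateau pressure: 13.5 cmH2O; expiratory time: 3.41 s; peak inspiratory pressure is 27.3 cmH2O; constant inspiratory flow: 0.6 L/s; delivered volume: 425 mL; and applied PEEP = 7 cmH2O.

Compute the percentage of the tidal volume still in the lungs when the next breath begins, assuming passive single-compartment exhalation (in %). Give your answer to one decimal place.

10.4

R = (PIP − Pplat)/V̇ = (27.3 − 13.5) / 0.6 = 13.8/0.6 = 23.0 cmH2O·s/L.
C = Vt/(Pplat − PEEP) = 425.0 / (13.5 − 7) = 425.0/6.5 = 65.385 mL/cmH2O.
τ = R × C = 23.0 × 0.06539 L/cmH2O = 1.504 s.
Fraction remaining at end-expiration = e^(−Te/τ) = e^(−3.41/1.504) = 0.1036 → 10.36%.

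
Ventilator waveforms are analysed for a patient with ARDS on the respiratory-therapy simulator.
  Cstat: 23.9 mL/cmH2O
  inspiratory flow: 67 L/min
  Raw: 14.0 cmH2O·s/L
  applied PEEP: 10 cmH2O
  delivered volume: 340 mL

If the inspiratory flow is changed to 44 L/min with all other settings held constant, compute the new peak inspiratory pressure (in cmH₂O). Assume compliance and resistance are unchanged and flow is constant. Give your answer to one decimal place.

Flow: 67 L/min ÷ 60 = 1.1167 L/s.
New flow: 44 L/min ÷ 60 = 0.7333 L/s.
PIP = Vt/C + R·V̇ + PEEP (constant-flow equation of motion).
Only the resistive term changes: ΔPIP = R × ΔV̇ = 14.0 × (0.7333 − 1.1167) = 14.0 × -0.3834 = -5.368 cmH2O.
Original PIP = 340/23.9 + 14.0×1.1167 + 10 = 39.86 cmH2O; new PIP = 39.86 + (-5.368) = 34.492 cmH2O.

34.5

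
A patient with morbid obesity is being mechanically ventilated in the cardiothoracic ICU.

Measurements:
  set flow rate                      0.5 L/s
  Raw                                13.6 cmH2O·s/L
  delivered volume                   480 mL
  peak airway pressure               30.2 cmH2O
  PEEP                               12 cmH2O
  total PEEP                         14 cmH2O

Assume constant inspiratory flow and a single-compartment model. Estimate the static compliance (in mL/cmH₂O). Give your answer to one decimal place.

Total PEEP = 14 cmH2O (set 12 + intrinsic 2); this is the baseline alveolar pressure.
Equation of motion (constant flow): PIP = Vt/C + R·V̇ + PEEP.
Vt/C = PIP − R·V̇ − PEEP = 30.2 − 13.6×0.5 − 14 = 30.2 − 6.8 − 14 = 9.4 cmH2O.
C = Vt / 9.4 = 480 / 9.4 = 51.064 mL/cmH2O.

51.1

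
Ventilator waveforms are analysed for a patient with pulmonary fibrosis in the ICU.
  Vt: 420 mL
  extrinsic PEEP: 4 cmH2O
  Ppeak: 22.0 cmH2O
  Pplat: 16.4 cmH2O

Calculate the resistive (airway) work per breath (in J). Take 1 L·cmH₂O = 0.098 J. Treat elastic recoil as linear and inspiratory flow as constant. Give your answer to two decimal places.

With constant inspiratory flow the resistive pressure is constant at PIP − Pplat = 22.0 − 16.4 = 5.6 cmH2O, so resistive work = 5.6 × 0.420 = 2.352 L·cmH2O.
× 0.098 J/(L·cmH2O) → 0.2305 J.

0.23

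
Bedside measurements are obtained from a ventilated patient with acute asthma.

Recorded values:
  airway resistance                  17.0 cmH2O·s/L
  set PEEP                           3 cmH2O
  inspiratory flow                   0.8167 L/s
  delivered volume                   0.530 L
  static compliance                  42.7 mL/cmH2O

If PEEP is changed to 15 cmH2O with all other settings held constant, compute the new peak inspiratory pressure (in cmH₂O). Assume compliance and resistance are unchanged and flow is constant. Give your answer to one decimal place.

41.3

PIP = Vt/C + R·V̇ + PEEP (constant-flow equation of motion).
Only the baseline term changes: ΔPIP = ΔPEEP = 15 − 3 = 12.0 cmH2O.
Original PIP = 530/42.7 + 17.0×0.8167 + 3 = 29.296 cmH2O; new PIP = 29.296 + (12.0) = 41.296 cmH2O.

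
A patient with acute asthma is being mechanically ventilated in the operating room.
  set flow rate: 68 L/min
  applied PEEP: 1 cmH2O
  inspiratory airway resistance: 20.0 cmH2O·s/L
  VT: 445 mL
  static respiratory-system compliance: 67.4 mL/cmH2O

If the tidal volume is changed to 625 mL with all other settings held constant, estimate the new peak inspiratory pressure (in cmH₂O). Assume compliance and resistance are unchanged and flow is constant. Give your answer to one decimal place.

Flow: 68 L/min ÷ 60 = 1.1333 L/s.
PIP = Vt/C + R·V̇ + PEEP (constant-flow equation of motion).
Only the elastic term changes: ΔPIP = ΔVt / C = (625 − 445) / 67.4 = 2.671 cmH2O.
Original PIP = 445/67.4 + 20.0×1.1333 + 1 = 30.268 cmH2O; new PIP = 30.268 + (2.671) = 32.939 cmH2O.

32.9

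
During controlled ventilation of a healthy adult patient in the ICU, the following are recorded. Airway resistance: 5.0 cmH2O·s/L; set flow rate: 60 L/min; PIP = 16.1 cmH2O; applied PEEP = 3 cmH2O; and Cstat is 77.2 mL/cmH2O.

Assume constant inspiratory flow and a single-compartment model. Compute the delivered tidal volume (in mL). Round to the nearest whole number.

Flow: 60 L/min ÷ 60 = 1 L/s.
Equation of motion (constant flow): PIP = Vt/C + R·V̇ + PEEP.
Vt/C = PIP − R·V̇ − PEEP = 16.1 − 5.0 − 3 = 8.1 cmH2O.
Vt = C × 8.1 = 77.2 × 8.1 = 625.32 mL.

625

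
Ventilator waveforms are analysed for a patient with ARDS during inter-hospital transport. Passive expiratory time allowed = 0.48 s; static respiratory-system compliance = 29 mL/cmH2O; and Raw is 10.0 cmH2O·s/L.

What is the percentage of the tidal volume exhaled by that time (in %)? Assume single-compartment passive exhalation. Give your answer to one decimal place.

τ = R × C = 10.0 × 29 mL/cmH2O = 10.0 × 0.029 L/cmH2O = 0.29 s.
Passive exhalation: V(t)/V₀ = e^(−t/τ) = e^(−0.48/0.29) = 0.1911.
Fraction exhaled = 1 − 0.1911 = 0.8089 → 80.89%.

80.9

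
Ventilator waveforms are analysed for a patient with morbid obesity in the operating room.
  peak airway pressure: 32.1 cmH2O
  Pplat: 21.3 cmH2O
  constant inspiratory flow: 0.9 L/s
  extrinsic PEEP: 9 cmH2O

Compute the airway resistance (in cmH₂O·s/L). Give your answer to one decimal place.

12.0

Raw = (PIP − Pplat) / flow = (32.1 − 21.3) / 0.9 = 10.8 / 0.9 = 12.0 cmH2O·s/L.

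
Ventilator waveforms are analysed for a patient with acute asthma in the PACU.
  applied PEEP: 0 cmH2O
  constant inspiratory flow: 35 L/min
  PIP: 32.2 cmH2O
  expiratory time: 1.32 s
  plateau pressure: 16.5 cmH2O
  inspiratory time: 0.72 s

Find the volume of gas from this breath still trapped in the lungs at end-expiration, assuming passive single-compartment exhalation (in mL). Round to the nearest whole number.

61

Flow: 35 L/min ÷ 60 = 0.5833 L/s.
Vt = flow × Ti = 0.5833 L/s × 0.72 s × 1000 mL/L = 419.98 mL.
R = (PIP − Pplat)/V̇ = (32.2 − 16.5) / 0.5833 = 15.7/0.5833 = 26.916 cmH2O·s/L.
C = Vt/(Pplat − PEEP) = 419.98 / (16.5 − 0) = 419.98/16.5 = 25.453 mL/cmH2O.
τ = R × C = 26.916 × 0.02545 L/cmH2O = 0.685 s.
Fraction remaining = e^(−Te/τ) = e^(−1.32/0.685) = 0.1456.
Trapped volume = 419.98 × 0.1456 = 61.149 mL.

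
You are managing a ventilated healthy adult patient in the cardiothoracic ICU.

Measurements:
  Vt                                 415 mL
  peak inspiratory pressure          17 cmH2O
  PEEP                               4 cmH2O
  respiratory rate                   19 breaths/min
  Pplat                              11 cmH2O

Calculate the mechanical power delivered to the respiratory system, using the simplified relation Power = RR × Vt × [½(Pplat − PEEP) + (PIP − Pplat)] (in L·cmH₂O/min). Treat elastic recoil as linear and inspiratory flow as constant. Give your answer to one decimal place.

Per-breath work = Vt × [½(Pplat−PEEP) + (PIP−Pplat)] = 0.415 × [0.5×7.0 + 6.0] = 0.415 × 9.5 = 3.943 L·cmH2O.
Power = 19 × 3.943 = 74.917 L·cmH2O/min.

74.9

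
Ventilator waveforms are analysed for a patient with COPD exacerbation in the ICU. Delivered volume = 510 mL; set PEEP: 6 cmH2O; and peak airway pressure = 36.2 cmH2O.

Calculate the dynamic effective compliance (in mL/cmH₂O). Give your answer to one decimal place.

16.9

Dynamic compliance = Vt / (PIP − PEEP) = 510 / (36.2 − 6) = 510 / 30.2 = 16.887 mL/cmH2O.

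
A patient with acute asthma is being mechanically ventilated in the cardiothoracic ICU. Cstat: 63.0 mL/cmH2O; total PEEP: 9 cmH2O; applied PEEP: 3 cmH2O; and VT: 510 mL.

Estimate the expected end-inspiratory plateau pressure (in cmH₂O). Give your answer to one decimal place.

End-expiratory occlusion gives total PEEP = 9 cmH2O (intrinsic PEEP = 9 − 3 = 6). Use total PEEP for the elastic gradient.
Pplat = PEEPtotal + Vt / Cstat = 9 + 510 / 63.0 = 9 + 8.095 = 17.095 cmH2O.

17.1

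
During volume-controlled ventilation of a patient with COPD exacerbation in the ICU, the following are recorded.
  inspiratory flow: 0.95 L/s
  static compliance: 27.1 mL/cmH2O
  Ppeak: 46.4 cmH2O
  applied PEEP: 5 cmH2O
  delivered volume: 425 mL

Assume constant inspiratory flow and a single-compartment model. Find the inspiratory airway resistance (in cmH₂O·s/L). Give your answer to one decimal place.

27.1

Equation of motion (constant flow): PIP = Vt/C + R·V̇ + PEEP.
R·V̇ = PIP − Vt/C − PEEP = 46.4 − 425/27.1 − 5 = 46.4 − 15.683 − 5 = 25.717 cmH2O.
R = 25.717 / 0.95 = 27.071 cmH2O·s/L.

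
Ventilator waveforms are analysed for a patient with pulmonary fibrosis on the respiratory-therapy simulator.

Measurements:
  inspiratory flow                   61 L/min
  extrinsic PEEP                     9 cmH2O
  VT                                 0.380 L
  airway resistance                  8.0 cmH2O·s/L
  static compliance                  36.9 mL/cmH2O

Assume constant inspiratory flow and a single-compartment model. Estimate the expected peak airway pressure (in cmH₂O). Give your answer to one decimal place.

27.4

Flow: 61 L/min ÷ 60 = 1.0167 L/s.
Equation of motion (constant flow): PIP = Vt/C + R·V̇ + PEEP.
PIP = 380/36.9 + 8.0×1.0167 + 9 = 10.298 + 8.134 + 9 = 27.432 cmH2O.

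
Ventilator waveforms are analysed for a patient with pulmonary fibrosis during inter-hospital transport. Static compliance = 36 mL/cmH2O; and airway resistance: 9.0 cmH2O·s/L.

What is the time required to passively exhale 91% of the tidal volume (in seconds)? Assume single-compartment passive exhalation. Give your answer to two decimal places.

τ = R × C = 9.0 × 36 mL/cmH2O = 9.0 × 0.036 L/cmH2O = 0.324 s.
Exhaled fraction f = 1 − e^(−t/τ) → t = −τ·ln(1 − f) = −0.324·ln(0.09) = 0.7802 s.

0.78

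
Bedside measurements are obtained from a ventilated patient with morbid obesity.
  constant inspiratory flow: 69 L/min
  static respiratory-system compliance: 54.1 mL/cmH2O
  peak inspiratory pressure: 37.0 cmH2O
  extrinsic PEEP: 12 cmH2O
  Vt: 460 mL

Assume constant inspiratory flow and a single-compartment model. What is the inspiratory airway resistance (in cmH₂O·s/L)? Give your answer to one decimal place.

14.3

Flow: 69 L/min ÷ 60 = 1.15 L/s.
Equation of motion (constant flow): PIP = Vt/C + R·V̇ + PEEP.
R·V̇ = PIP − Vt/C − PEEP = 37.0 − 460/54.1 − 12 = 37.0 − 8.503 − 12 = 16.497 cmH2O.
R = 16.497 / 1.15 = 14.345 cmH2O·s/L.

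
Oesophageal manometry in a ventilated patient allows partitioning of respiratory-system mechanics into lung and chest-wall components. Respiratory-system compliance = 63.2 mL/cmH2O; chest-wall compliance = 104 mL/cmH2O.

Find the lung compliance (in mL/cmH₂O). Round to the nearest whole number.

161

1/CL = 1/Crs − 1/Ccw.
1/CL = 1/63.2 − 1/104 = 0.006207.
CL = 161.11 mL/cmH2O.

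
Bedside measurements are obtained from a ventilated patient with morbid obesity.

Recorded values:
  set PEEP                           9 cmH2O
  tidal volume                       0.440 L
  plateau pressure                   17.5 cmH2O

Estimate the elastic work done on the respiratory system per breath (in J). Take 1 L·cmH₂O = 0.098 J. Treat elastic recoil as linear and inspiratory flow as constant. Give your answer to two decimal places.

Elastic work ≈ ½ × (Pplat − PEEP) × Vt = 0.5 × (17.5 − 9) × 0.440 L = 0.5 × 8.5 × 0.440 = 1.87 L·cmH2O.
× 0.098 J/(L·cmH2O) → 0.1833 J.

0.18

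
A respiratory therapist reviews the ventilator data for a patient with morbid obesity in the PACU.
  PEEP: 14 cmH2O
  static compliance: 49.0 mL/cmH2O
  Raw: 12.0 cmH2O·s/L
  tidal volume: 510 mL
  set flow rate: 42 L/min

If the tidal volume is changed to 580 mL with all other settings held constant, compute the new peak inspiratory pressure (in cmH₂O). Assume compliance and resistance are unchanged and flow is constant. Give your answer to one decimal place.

Flow: 42 L/min ÷ 60 = 0.7 L/s.
PIP = Vt/C + R·V̇ + PEEP (constant-flow equation of motion).
Only the elastic term changes: ΔPIP = ΔVt / C = (580 − 510) / 49.0 = 1.429 cmH2O.
Original PIP = 510/49.0 + 12.0×0.7 + 14 = 32.808 cmH2O; new PIP = 32.808 + (1.429) = 34.237 cmH2O.

34.2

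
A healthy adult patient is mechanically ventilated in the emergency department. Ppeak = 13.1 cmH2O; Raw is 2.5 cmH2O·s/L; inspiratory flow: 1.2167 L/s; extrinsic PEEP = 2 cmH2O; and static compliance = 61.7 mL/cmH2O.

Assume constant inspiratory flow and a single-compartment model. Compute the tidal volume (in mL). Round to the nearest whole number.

Equation of motion (constant flow): PIP = Vt/C + R·V̇ + PEEP.
Vt/C = PIP − R·V̇ − PEEP = 13.1 − 3.042 − 2 = 8.058 cmH2O.
Vt = C × 8.058 = 61.7 × 8.058 = 497.18 mL.

497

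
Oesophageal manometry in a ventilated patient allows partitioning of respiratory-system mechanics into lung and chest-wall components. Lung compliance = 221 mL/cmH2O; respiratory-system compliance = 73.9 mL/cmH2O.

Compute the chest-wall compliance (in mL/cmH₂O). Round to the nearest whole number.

1/Ccw = 1/Crs − 1/CL.
1/Ccw = 1/73.9 − 1/221 = 0.009007.
Ccw = 111.02 mL/cmH2O.

111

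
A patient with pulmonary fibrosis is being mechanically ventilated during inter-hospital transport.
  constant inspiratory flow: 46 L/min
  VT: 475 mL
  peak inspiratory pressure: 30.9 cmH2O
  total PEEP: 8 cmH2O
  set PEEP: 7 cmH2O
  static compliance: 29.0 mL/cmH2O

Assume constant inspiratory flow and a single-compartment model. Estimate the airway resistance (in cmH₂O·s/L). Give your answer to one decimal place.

Flow: 46 L/min ÷ 60 = 0.7667 L/s.
Total PEEP = 8 cmH2O (set 7 + intrinsic 1); this is the baseline alveolar pressure.
Equation of motion (constant flow): PIP = Vt/C + R·V̇ + PEEP.
R·V̇ = PIP − Vt/C − PEEP = 30.9 − 475/29.0 − 8 = 30.9 − 16.379 − 8 = 6.521 cmH2O.
R = 6.521 / 0.7667 = 8.505 cmH2O·s/L.

8.5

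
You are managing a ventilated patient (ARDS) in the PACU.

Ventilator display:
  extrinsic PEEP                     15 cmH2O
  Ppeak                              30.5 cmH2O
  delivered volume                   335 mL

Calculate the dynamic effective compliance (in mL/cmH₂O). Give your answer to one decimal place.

Dynamic compliance = Vt / (PIP − PEEP) = 335 / (30.5 − 15) = 335 / 15.5 = 21.613 mL/cmH2O.

21.6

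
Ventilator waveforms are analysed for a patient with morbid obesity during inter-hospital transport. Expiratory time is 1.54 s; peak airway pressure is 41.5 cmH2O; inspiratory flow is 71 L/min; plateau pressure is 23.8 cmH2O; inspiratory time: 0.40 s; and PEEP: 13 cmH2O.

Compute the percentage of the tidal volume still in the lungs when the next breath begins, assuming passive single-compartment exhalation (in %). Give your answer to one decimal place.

9.5

Flow: 71 L/min ÷ 60 = 1.1833 L/s.
Vt = flow × Ti = 1.1833 L/s × 0.40 s × 1000 mL/L = 473.32 mL.
R = (PIP − Pplat)/V̇ = (41.5 − 23.8) / 1.1833 = 17.7/1.1833 = 14.958 cmH2O·s/L.
C = Vt/(Pplat − PEEP) = 473.32 / (23.8 − 13) = 473.32/10.8 = 43.826 mL/cmH2O.
τ = R × C = 14.958 × 0.04383 L/cmH2O = 0.6556 s.
Fraction remaining at end-expiration = e^(−Te/τ) = e^(−1.54/0.6556) = 0.09547 → 9.547%.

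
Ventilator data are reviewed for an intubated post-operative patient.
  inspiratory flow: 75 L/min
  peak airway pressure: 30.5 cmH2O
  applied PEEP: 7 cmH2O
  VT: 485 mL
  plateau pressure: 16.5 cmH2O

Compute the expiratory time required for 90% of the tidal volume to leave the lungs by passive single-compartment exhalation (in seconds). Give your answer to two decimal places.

1.32

Flow: 75 L/min ÷ 60 = 1.25 L/s.
R = (PIP − Pplat)/V̇ = (30.5 − 16.5) / 1.25 = 14.0/1.25 = 11.2 cmH2O·s/L.
C = Vt/(Pplat − PEEP) = 485.0 / (16.5 − 7) = 485.0/9.5 = 51.053 mL/cmH2O.
τ = R × C = 11.2 × 0.05105 L/cmH2O = 0.5718 s.
t = −τ·ln(1 − 0.90) = −0.5718·ln(0.1) = 1.317 s.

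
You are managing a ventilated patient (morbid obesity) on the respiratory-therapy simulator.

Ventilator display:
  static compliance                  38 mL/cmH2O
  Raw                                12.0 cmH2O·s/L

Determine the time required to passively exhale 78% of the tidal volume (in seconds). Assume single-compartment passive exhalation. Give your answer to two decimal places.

τ = R × C = 12.0 × 38 mL/cmH2O = 12.0 × 0.038 L/cmH2O = 0.456 s.
Exhaled fraction f = 1 − e^(−t/τ) → t = −τ·ln(1 − f) = −0.456·ln(0.22) = 0.6904 s.

0.69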